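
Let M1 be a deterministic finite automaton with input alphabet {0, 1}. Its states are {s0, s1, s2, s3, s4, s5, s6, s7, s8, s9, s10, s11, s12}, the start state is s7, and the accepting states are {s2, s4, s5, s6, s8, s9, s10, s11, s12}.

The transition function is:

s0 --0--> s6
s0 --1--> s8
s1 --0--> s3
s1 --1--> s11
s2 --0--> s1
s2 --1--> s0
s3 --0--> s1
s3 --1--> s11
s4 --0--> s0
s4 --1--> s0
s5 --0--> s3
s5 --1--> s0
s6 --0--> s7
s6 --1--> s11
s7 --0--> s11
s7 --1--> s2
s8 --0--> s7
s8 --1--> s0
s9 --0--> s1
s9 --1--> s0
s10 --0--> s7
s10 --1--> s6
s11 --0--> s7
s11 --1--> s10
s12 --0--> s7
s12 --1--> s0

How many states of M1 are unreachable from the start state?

4

BFS from s7 reaches {s0, s1, s2, s3, s6, s7, s8, s10, s11}; the 4 state(s) s4, s5, s9, s12 are never visited.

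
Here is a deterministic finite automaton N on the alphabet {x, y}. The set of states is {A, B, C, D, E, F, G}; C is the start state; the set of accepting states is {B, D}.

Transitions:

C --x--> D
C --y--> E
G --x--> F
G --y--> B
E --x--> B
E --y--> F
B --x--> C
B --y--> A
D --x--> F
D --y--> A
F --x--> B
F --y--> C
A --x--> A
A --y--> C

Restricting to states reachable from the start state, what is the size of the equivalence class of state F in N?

3

Reachable states from the start: {A,B,C,D,E,F}. Unreachable: {G} — drop them.
Start with accepting vs non-accepting: {B,D} | {A,C,E,F}.
Refine {A,C,E,F} on symbol x: members go to different blocks, giving {C,E,F} and {A}.
The partition is now stable with 3 blocks: {B,D} | {C,E,F} | {A}.
The equivalence class containing F is {C,E,F}, of size 3.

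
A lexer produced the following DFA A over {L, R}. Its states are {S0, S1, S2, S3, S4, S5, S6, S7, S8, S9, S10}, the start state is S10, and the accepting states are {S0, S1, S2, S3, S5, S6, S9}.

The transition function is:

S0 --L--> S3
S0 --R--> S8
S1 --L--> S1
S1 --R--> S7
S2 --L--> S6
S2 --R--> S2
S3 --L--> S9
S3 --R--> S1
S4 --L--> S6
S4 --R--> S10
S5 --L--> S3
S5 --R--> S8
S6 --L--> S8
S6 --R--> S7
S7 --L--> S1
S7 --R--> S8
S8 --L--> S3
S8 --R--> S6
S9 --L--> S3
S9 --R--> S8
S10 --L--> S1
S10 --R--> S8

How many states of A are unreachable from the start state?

4

No path from S10 leads to S0, S2, S4, S5; the other 7 states are all reachable.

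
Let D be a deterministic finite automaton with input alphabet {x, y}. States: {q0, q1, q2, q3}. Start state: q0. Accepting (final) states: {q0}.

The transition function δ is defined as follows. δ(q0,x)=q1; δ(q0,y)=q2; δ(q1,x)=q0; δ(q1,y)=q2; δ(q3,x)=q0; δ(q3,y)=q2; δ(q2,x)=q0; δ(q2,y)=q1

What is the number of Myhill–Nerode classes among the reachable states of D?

2

States {q3} cannot be reached from the start state, so discard them.
Initial partition by acceptance: {q0} | {q1,q2}.
No further refinement is possible. Final partition (2 blocks): {q0} | {q1,q2}.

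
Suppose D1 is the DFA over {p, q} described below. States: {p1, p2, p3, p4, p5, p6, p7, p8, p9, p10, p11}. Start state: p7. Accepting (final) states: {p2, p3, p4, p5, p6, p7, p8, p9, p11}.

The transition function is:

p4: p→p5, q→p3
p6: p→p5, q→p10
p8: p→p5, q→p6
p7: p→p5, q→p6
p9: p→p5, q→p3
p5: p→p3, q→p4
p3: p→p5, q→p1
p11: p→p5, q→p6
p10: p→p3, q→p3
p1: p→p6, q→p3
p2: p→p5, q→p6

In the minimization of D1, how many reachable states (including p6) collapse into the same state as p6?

First remove the unreachable states {p2,p8,p9,p11}; 7 states remain.
Initial partition by acceptance: {p3,p4,p5,p6,p7} | {p1,p10}.
Refine {p3,p4,p5,p6,p7} on symbol q: members go to different blocks, giving {p4,p5,p7} and {p3,p6}.
On input p, block {p4,p5,p7} splits into {p4,p7} and {p5}.
The partition is now stable with 4 blocks: {p4,p7} | {p1,p10} | {p3,p6} | {p5}.
State p6 belongs to the block {p3,p6}, which has 2 states.

2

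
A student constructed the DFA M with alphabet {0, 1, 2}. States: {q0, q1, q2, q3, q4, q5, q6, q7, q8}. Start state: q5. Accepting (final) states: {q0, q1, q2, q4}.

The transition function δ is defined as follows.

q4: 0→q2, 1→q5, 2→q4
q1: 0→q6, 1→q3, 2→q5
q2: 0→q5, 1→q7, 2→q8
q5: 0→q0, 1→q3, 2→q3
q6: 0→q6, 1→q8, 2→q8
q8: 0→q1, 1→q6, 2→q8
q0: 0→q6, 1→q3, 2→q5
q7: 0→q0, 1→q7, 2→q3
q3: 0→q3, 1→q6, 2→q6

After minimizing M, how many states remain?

5

States {q2,q4,q7} cannot be reached from the start state, so discard them.
Initial partition by acceptance: {q0,q1} | {q3,q5,q6,q8}.
Refine {q3,q5,q6,q8} on symbol 0: members go to different blocks, giving {q3,q6} and {q5,q8}.
Split {q3,q6} by δ(·,1) → {q3} and {q6}.
On input 1, block {q5,q8} splits into {q5} and {q8}.
No further refinement is possible. Final partition (5 blocks): {q0,q1} | {q3} | {q5} | {q6} | {q8}.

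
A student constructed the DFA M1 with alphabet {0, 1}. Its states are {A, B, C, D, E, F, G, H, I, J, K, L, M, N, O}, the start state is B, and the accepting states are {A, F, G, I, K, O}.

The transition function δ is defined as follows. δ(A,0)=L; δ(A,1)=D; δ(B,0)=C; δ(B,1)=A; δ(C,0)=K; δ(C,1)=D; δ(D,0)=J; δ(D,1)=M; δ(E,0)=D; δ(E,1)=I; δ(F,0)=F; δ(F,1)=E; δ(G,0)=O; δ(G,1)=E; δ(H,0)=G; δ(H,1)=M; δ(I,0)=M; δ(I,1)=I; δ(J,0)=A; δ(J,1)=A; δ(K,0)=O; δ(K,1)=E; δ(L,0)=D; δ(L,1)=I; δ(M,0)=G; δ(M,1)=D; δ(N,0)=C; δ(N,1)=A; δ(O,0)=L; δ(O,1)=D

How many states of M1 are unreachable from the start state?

BFS from B reaches {A, B, C, D, E, G, I, J, K, L, M, O}; the 3 state(s) F, H, N are never visited.

3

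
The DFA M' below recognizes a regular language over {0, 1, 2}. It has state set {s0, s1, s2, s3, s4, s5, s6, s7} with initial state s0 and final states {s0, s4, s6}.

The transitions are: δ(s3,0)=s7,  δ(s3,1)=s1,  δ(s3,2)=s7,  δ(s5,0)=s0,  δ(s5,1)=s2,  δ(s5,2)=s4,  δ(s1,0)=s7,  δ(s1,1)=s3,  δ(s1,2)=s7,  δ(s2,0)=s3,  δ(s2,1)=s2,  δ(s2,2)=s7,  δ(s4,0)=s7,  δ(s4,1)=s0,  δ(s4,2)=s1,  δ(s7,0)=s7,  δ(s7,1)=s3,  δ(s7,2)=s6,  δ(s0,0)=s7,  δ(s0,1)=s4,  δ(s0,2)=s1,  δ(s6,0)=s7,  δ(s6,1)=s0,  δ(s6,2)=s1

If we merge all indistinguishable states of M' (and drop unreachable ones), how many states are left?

3

First remove the unreachable states {s2,s5}; 6 states remain.
P0 = {s0,s4,s6} | {s1,s3,s7}.
Split {s1,s3,s7} by δ(·,2) → {s1,s3} and {s7}.
No further refinement is possible. Final partition (3 blocks): {s0,s4,s6} | {s1,s3} | {s7}.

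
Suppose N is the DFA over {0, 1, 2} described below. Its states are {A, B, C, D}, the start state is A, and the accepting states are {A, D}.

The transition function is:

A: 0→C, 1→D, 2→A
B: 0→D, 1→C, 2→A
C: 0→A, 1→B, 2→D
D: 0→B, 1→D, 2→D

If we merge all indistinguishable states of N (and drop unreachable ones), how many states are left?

2

All states are reachable from the start state.
P0 = {A,D} | {B,C}.
The partition is now stable with 2 blocks: {A,D} | {B,C}.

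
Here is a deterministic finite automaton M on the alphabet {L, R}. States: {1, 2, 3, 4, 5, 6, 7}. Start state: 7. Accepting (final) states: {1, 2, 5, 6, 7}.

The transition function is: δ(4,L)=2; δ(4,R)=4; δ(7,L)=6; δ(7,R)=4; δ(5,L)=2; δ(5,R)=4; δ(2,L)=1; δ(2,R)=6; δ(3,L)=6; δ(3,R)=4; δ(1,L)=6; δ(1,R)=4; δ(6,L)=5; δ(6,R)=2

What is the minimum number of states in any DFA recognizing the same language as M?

Reachable states from the start: {1,2,4,5,6,7}. Unreachable: {3} — drop them.
Start with accepting vs non-accepting: {1,2,5,6,7} | {4}.
On input R, block {1,2,5,6,7} splits into {1,5,7} and {2,6}.
No further refinement is possible. Final partition (3 blocks): {1,5,7} | {4} | {2,6}.

3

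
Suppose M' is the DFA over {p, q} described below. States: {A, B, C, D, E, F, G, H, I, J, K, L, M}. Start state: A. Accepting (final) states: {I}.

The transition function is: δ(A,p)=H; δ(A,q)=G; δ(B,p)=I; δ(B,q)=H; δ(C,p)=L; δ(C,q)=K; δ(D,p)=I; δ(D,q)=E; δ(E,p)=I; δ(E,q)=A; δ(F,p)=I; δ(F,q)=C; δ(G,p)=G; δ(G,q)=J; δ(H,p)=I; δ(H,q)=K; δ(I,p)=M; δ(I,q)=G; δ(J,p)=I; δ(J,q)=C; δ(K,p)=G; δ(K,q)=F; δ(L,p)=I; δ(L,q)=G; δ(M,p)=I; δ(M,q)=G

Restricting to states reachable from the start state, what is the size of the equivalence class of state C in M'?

2

States {B,D,E} cannot be reached from the start state, so discard them.
P0 = {I} | {A,C,F,G,H,J,K,L,M}.
Split {A,C,F,G,H,J,K,L,M} by δ(·,p) → {F,H,J,L,M} and {A,C,G,K}.
On input p, block {A,C,G,K} splits into {A,C} and {G,K}.
On input q, block {F,H,J,L,M} splits into {H,L,M} and {F,J}.
Stable partition: {I} | {H,L,M} | {A,C} | {G,K} | {F,J} — 5 equivalence classes.
The equivalence class containing C is {A,C}, of size 2.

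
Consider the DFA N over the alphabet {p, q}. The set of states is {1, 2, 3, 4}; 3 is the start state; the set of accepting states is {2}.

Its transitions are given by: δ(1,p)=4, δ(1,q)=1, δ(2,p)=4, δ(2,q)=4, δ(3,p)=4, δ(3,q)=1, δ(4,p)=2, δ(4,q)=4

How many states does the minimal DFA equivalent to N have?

3

Every state is reachable, so we keep all 4.
Start with accepting vs non-accepting: {2} | {1,3,4}.
Split {1,3,4} by δ(·,p) → {1,3} and {4}.
Stable partition: {2} | {1,3} | {4} — 3 equivalence classes.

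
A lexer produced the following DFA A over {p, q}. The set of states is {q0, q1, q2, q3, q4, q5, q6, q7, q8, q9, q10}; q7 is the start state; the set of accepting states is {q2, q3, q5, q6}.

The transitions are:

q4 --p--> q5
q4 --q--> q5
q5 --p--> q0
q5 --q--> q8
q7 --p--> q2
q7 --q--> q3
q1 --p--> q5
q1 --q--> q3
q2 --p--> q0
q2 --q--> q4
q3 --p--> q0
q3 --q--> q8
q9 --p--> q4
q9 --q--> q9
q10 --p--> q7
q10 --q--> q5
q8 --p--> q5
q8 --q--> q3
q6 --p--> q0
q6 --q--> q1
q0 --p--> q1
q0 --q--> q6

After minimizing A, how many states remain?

3

First remove the unreachable states {q9,q10}; 9 states remain.
Initial partition by acceptance: {q2,q3,q5,q6} | {q0,q1,q4,q7,q8}.
Refine {q0,q1,q4,q7,q8} on symbol p: members go to different blocks, giving {q1,q4,q7,q8} and {q0}.
Stable partition: {q2,q3,q5,q6} | {q1,q4,q7,q8} | {q0} — 3 equivalence classes.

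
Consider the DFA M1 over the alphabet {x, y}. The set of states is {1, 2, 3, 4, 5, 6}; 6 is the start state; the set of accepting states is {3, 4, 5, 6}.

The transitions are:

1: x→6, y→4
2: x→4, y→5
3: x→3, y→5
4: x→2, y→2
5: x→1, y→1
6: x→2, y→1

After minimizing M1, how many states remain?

2

States {3} cannot be reached from the start state, so discard them.
Start with accepting vs non-accepting: {4,5,6} | {1,2}.
The partition is now stable with 2 blocks: {4,5,6} | {1,2}.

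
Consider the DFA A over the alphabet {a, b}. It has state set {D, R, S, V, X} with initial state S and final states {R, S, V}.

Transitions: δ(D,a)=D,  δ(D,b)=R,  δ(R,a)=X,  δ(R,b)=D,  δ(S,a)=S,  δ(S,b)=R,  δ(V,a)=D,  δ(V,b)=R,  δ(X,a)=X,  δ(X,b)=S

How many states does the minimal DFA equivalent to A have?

First remove the unreachable states {V}; 4 states remain.
Initial partition by acceptance: {R,S} | {D,X}.
Split {R,S} by δ(·,a) → {S} and {R}.
Refine {D,X} on symbol b: members go to different blocks, giving {X} and {D}.
No further refinement is possible. Final partition (4 blocks): {S} | {X} | {R} | {D}.

4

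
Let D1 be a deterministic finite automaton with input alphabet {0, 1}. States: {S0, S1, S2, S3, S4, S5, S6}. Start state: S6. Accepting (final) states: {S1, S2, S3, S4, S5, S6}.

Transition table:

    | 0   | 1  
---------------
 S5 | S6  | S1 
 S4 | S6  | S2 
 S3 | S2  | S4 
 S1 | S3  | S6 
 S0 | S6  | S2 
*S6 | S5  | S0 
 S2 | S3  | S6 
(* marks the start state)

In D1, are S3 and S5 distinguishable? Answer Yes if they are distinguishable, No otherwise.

All states are reachable from the start state.
P0 = {S1,S2,S3,S4,S5,S6} | {S0}.
Refine {S1,S2,S3,S4,S5,S6} on symbol 1: members go to different blocks, giving {S1,S2,S3,S4,S5} and {S6}.
On input 0, block {S1,S2,S3,S4,S5} splits into {S1,S2,S3} and {S4,S5}.
On input 1, block {S1,S2,S3} splits into {S1,S2} and {S3}.
Stable partition: {S1,S2} | {S0} | {S6} | {S4,S5} | {S3} — 5 equivalence classes.
S3 and S5 end up in different blocks, so they are distinguishable. For instance, the string '01' is accepted from only S3.

Yes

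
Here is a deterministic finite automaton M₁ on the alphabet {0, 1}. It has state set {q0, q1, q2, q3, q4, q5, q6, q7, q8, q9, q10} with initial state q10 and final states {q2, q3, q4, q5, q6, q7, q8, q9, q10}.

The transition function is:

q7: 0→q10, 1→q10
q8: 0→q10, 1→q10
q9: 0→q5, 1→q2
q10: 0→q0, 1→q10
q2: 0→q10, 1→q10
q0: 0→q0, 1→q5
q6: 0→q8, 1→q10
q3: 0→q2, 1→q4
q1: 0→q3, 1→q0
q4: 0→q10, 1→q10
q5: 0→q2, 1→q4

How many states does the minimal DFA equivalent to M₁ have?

4

Reachable states from the start: {q0,q2,q4,q5,q10}. Unreachable: {q1,q3,q6,q7,q8,q9} — drop them.
P0 = {q2,q4,q5,q10} | {q0}.
Split {q2,q4,q5,q10} by δ(·,0) → {q2,q4,q5} and {q10}.
On input 0, block {q2,q4,q5} splits into {q2,q4} and {q5}.
Stable partition: {q2,q4} | {q0} | {q10} | {q5} — 4 equivalence classes.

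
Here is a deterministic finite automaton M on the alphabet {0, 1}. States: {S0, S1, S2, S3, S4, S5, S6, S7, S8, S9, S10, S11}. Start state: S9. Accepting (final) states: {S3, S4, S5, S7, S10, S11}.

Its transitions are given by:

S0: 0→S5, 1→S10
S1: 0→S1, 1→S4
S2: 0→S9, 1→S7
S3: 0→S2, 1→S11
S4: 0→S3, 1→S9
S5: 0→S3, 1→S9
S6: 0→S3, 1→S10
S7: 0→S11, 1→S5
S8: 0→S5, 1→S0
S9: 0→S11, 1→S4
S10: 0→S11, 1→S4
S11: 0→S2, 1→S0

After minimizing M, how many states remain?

7

First remove the unreachable states {S1,S6,S8}; 9 states remain.
Start with accepting vs non-accepting: {S3,S4,S5,S7,S10,S11} | {S0,S2,S9}.
On input 0, block {S3,S4,S5,S7,S10,S11} splits into {S4,S5,S7,S10} and {S3,S11}.
On input 1, block {S4,S5,S7,S10} splits into {S4,S5} and {S7,S10}.
On input 0, block {S0,S2,S9} splits into {S0} and {S2} and {S9}.
Refine {S3,S11} on symbol 1: members go to different blocks, giving {S3} and {S11}.
The partition is now stable with 7 blocks: {S4,S5} | {S0} | {S3} | {S7,S10} | {S2} | {S9} | {S11}.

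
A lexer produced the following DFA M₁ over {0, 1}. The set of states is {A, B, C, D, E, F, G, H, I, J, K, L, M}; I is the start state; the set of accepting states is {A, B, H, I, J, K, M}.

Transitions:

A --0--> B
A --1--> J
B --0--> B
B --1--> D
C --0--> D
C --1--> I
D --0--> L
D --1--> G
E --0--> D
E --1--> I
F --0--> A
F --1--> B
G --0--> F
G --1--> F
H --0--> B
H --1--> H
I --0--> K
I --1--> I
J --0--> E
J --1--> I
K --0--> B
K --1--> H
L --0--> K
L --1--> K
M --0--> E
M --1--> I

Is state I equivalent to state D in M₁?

No

Reachable states from the start: {A,B,D,E,F,G,H,I,J,K,L}. Unreachable: {C,M} — drop them.
Start with accepting vs non-accepting: {A,B,H,I,J,K} | {D,E,F,G,L}.
On input 0, block {A,B,H,I,J,K} splits into {A,B,H,I,K} and {J}.
Refine {A,B,H,I,K} on symbol 1: members go to different blocks, giving {H,I,K} and {A} and {B}.
Refine {H,I,K} on symbol 0: members go to different blocks, giving {H,K} and {I}.
Refine {D,E,F,G,L} on symbol 0: members go to different blocks, giving {D,E,G} and {F} and {L}.
Refine {D,E,G} on symbol 0: members go to different blocks, giving {D} and {E} and {G}.
Stable partition: {H,K} | {D} | {J} | {A} | {B} | {I} | {F} | {L} | {E} | {G} — 10 equivalence classes.
I and D end up in different blocks, so they are distinguishable. For instance, the string 'ε' is accepted from only I.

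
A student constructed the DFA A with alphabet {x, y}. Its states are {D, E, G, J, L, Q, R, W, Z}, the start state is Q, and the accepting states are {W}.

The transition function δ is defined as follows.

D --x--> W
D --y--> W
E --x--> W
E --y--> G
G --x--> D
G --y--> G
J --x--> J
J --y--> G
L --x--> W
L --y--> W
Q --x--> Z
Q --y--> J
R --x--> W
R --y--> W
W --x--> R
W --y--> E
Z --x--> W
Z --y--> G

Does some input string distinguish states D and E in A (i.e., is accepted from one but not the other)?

First remove the unreachable states {L}; 8 states remain.
Start with accepting vs non-accepting: {W} | {D,E,G,J,Q,R,Z}.
On input x, block {D,E,G,J,Q,R,Z} splits into {D,E,R,Z} and {G,J,Q}.
Refine {D,E,R,Z} on symbol y: members go to different blocks, giving {D,R} and {E,Z}.
Refine {G,J,Q} on symbol x: members go to different blocks, giving {Q} and {G} and {J}.
The partition is now stable with 6 blocks: {W} | {D,R} | {Q} | {E,Z} | {G} | {J}.
D and E end up in different blocks, so they are distinguishable. For instance, the string 'y' is accepted from only D.

Yes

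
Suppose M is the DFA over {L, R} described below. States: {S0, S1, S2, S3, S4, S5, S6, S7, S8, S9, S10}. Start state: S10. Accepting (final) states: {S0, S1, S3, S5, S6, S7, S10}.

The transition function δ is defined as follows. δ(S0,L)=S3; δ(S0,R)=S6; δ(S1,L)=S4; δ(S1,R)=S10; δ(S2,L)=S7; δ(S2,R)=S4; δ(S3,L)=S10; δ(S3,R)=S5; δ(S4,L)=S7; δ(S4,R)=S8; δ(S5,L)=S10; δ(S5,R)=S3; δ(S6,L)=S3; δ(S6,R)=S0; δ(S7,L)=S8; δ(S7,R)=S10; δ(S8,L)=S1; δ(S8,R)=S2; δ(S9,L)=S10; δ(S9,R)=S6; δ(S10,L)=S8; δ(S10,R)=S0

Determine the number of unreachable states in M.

1

No path from S10 leads to S9; the other 10 states are all reachable.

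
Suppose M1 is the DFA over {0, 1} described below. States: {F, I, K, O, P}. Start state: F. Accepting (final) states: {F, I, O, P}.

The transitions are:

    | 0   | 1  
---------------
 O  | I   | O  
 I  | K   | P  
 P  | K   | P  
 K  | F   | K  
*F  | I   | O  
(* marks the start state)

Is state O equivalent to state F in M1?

Yes

Initial partition by acceptance: {F,I,O,P} | {K}.
Refine {F,I,O,P} on symbol 0: members go to different blocks, giving {F,O} and {I,P}.
The partition is now stable with 3 blocks: {F,O} | {K} | {I,P}.
O and F lie in the same block of the stable partition, so they are equivalent — no string distinguishes them.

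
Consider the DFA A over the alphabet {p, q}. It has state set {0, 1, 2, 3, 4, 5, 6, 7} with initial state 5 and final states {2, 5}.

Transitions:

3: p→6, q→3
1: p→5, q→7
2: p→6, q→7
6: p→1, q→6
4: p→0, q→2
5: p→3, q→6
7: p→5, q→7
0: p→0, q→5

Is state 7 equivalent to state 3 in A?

No

Reachable states from the start: {1,3,5,6,7}. Unreachable: {0,2,4} — drop them.
Start with accepting vs non-accepting: {5} | {1,3,6,7}.
Split {1,3,6,7} by δ(·,p) → {1,7} and {3,6}.
Split {3,6} by δ(·,p) → {3} and {6}.
No further refinement is possible. Final partition (4 blocks): {5} | {1,7} | {3} | {6}.
7 and 3 end up in different blocks, so they are distinguishable. For instance, the string 'p' is accepted from only 7.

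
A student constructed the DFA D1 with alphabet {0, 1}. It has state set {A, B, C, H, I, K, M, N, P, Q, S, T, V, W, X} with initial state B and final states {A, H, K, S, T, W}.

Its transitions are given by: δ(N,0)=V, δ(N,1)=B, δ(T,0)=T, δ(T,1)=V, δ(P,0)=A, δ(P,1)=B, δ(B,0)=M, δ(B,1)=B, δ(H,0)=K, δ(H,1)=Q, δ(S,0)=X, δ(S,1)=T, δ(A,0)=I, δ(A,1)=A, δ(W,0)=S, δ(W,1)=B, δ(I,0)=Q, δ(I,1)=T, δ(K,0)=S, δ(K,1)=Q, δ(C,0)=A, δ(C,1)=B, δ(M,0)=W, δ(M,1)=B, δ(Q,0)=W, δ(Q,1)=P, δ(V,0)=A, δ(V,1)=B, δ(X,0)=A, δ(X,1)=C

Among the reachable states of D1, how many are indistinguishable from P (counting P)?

3

Reachable states from the start: {A,B,C,I,M,P,Q,S,T,V,W,X}. Unreachable: {H,K,N} — drop them.
Start with accepting vs non-accepting: {A,S,T,W} | {B,C,I,M,P,Q,V,X}.
Refine {A,S,T,W} on symbol 0: members go to different blocks, giving {A,S} and {T,W}.
On input 1, block {A,S} splits into {S} and {A}.
Split {B,C,I,M,P,Q,V,X} by δ(·,0) → {C,P,V,X} and {B,I} and {M,Q}.
Split {C,P,V,X} by δ(·,1) → {C,P,V} and {X}.
On input 0, block {T,W} splits into {T} and {W}.
On input 1, block {B,I} splits into {B} and {I}.
Refine {M,Q} on symbol 1: members go to different blocks, giving {Q} and {M}.
The partition is now stable with 10 blocks: {S} | {C,P,V} | {T} | {A} | {B} | {Q} | {X} | {W} | {I} | {M}.
State P belongs to the block {C,P,V}, which has 3 states.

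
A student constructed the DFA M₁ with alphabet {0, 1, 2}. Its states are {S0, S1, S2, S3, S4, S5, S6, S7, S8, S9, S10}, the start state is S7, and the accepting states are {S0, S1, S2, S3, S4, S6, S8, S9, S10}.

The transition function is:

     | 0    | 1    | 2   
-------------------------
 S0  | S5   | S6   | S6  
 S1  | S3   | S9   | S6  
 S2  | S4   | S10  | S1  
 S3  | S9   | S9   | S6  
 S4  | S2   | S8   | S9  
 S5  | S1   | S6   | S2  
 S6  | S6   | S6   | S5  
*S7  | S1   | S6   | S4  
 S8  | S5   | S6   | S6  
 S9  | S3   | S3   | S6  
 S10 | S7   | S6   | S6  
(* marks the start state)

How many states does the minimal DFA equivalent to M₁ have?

5

States {S0} cannot be reached from the start state, so discard them.
Initial partition by acceptance: {S1,S2,S3,S4,S6,S8,S9,S10} | {S5,S7}.
Split {S1,S2,S3,S4,S6,S8,S9,S10} by δ(·,0) → {S1,S2,S3,S4,S6,S9} and {S8,S10}.
Refine {S1,S2,S3,S4,S6,S9} on symbol 1: members go to different blocks, giving {S1,S3,S6,S9} and {S2,S4}.
Refine {S1,S3,S6,S9} on symbol 2: members go to different blocks, giving {S1,S3,S9} and {S6}.
The partition is now stable with 5 blocks: {S1,S3,S9} | {S5,S7} | {S8,S10} | {S2,S4} | {S6}.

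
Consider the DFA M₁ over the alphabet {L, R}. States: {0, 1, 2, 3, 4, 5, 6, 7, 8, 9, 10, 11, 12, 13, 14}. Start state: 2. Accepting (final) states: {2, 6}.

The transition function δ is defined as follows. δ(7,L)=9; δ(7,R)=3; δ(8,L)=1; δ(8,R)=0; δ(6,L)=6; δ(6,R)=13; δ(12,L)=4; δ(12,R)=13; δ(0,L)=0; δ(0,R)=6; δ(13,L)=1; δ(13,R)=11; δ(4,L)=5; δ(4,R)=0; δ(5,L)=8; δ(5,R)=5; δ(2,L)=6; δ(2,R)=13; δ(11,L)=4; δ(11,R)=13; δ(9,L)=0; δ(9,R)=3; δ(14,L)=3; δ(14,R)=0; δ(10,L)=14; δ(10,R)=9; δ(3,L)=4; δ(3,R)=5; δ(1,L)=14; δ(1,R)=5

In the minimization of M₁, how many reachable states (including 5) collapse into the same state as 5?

First remove the unreachable states {7,9,10,12}; 11 states remain.
P0 = {2,6} | {0,1,3,4,5,8,11,13,14}.
On input R, block {0,1,3,4,5,8,11,13,14} splits into {1,3,4,5,8,11,13,14} and {0}.
On input R, block {1,3,4,5,8,11,13,14} splits into {1,3,5,11,13} and {4,8,14}.
On input L, block {1,3,5,11,13} splits into {1,3,5,11} and {13}.
Split {1,3,5,11} by δ(·,R) → {1,3,5} and {11}.
No further refinement is possible. Final partition (6 blocks): {2,6} | {1,3,5} | {0} | {4,8,14} | {13} | {11}.
State 5 belongs to the block {1,3,5}, which has 3 states.

3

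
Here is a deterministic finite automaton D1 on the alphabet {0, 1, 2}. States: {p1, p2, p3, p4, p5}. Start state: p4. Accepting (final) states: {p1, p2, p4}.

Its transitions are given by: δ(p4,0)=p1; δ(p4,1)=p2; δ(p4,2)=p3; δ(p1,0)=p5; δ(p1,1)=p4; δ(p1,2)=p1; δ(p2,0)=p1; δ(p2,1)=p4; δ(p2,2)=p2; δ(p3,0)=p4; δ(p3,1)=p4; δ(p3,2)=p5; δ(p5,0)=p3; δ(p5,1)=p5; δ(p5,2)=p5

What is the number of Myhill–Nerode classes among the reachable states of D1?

Initial partition by acceptance: {p1,p2,p4} | {p3,p5}.
On input 0, block {p1,p2,p4} splits into {p2,p4} and {p1}.
Split {p2,p4} by δ(·,2) → {p2} and {p4}.
On input 0, block {p3,p5} splits into {p3} and {p5}.
No further refinement is possible. Final partition (5 blocks): {p2} | {p3} | {p1} | {p4} | {p5}.

5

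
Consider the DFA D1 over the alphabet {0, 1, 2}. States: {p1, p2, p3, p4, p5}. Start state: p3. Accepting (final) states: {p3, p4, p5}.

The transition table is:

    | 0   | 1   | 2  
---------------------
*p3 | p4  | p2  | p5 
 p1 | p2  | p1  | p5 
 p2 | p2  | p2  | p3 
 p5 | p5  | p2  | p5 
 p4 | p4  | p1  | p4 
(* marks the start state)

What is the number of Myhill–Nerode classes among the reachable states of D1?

All states are reachable from the start state.
P0 = {p3,p4,p5} | {p1,p2}.
No further refinement is possible. Final partition (2 blocks): {p3,p4,p5} | {p1,p2}.

2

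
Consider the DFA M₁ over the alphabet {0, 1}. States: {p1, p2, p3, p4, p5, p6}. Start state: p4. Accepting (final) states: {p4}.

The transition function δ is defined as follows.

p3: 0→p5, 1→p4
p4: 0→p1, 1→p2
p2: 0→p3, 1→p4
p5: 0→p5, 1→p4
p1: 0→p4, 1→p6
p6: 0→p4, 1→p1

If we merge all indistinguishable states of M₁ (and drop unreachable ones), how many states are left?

P0 = {p4} | {p1,p2,p3,p5,p6}.
Refine {p1,p2,p3,p5,p6} on symbol 0: members go to different blocks, giving {p2,p3,p5} and {p1,p6}.
The partition is now stable with 3 blocks: {p4} | {p2,p3,p5} | {p1,p6}.

3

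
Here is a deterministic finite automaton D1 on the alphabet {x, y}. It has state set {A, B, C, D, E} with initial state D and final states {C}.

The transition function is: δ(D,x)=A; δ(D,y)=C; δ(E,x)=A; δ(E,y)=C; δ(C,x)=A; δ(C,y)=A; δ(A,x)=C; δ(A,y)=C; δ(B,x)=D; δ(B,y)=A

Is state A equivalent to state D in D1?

First remove the unreachable states {B,E}; 3 states remain.
P0 = {C} | {A,D}.
Refine {A,D} on symbol x: members go to different blocks, giving {A} and {D}.
Stable partition: {C} | {A} | {D} — 3 equivalence classes.
A and D end up in different blocks, so they are distinguishable. For instance, the string 'x' is accepted from only A.

No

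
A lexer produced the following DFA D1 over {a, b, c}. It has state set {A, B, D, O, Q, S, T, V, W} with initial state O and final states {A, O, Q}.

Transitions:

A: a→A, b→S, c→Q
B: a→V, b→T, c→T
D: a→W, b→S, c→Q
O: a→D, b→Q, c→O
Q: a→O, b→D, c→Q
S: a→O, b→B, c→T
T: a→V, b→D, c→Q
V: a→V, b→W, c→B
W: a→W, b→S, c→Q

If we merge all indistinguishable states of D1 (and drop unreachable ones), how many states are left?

Reachable states from the start: {B,D,O,Q,S,T,V,W}. Unreachable: {A} — drop them.
Start with accepting vs non-accepting: {O,Q} | {B,D,S,T,V,W}.
Split {O,Q} by δ(·,a) → {Q} and {O}.
On input a, block {B,D,S,T,V,W} splits into {B,D,T,V,W} and {S}.
On input b, block {B,D,T,V,W} splits into {B,T,V} and {D,W}.
Refine {B,T,V} on symbol b: members go to different blocks, giving {T,V} and {B}.
Refine {T,V} on symbol c: members go to different blocks, giving {T} and {V}.
No further refinement is possible. Final partition (7 blocks): {Q} | {T} | {O} | {S} | {D,W} | {B} | {V}.

7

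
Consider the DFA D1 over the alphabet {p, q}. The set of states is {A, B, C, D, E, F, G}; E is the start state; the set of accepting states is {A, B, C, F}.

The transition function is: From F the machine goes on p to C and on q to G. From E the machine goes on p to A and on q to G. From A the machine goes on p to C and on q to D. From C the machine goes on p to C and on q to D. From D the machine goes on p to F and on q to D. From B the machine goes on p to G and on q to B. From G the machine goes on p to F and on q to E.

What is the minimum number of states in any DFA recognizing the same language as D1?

2

Reachable states from the start: {A,C,D,E,F,G}. Unreachable: {B} — drop them.
Start with accepting vs non-accepting: {A,C,F} | {D,E,G}.
No further refinement is possible. Final partition (2 blocks): {A,C,F} | {D,E,G}.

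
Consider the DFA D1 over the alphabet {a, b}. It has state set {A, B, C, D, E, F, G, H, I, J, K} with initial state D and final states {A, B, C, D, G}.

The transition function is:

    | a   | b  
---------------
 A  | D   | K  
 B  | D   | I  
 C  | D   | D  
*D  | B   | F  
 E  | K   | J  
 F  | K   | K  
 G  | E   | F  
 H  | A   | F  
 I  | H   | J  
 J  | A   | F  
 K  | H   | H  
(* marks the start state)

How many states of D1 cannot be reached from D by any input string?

3

No path from D leads to C, E, G; the other 8 states are all reachable.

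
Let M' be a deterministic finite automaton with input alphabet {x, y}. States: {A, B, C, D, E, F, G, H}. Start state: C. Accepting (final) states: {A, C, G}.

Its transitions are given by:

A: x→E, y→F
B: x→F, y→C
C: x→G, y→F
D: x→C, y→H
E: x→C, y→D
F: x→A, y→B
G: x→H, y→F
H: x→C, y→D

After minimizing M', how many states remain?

P0 = {A,C,G} | {B,D,E,F,H}.
Split {A,C,G} by δ(·,x) → {A,G} and {C}.
Split {B,D,E,F,H} by δ(·,x) → {D,E,H} and {B} and {F}.
No further refinement is possible. Final partition (5 blocks): {A,G} | {D,E,H} | {C} | {B} | {F}.

5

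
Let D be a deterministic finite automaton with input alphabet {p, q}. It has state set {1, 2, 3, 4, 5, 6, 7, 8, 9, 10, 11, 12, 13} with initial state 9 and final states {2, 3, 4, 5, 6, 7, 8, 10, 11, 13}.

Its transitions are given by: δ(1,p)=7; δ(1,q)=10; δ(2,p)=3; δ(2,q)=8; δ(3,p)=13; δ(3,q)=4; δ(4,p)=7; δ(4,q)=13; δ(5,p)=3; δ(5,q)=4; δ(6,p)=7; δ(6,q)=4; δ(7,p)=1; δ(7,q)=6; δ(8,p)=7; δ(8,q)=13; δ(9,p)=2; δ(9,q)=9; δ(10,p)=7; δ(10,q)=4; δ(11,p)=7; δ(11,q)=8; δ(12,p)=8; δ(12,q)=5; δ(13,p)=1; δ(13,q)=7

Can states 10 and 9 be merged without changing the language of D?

Reachable states from the start: {1,2,3,4,6,7,8,9,10,13}. Unreachable: {5,11,12} — drop them.
Start with accepting vs non-accepting: {2,3,4,6,7,8,10,13} | {1,9}.
On input p, block {2,3,4,6,7,8,10,13} splits into {2,3,4,6,8,10} and {7,13}.
On input p, block {2,3,4,6,8,10} splits into {3,4,6,8,10} and {2}.
Refine {3,4,6,8,10} on symbol q: members go to different blocks, giving {3,6,10} and {4,8}.
Refine {1,9} on symbol p: members go to different blocks, giving {1} and {9}.
Refine {7,13} on symbol q: members go to different blocks, giving {7} and {13}.
Split {3,6,10} by δ(·,p) → {6,10} and {3}.
Stable partition: {6,10} | {1} | {7} | {2} | {4,8} | {9} | {13} | {3} — 8 equivalence classes.
10 and 9 end up in different blocks, so they are distinguishable. For instance, the string 'ε' is accepted from only 10.

No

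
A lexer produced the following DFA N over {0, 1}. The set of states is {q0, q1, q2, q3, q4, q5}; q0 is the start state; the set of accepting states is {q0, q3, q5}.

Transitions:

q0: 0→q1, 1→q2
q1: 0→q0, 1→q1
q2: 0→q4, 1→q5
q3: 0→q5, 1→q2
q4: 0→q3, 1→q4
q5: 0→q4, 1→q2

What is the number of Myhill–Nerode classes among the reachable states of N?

6

Every state is reachable, so we keep all 6.
Start with accepting vs non-accepting: {q0,q3,q5} | {q1,q2,q4}.
On input 0, block {q0,q3,q5} splits into {q0,q5} and {q3}.
Split {q1,q2,q4} by δ(·,0) → {q1} and {q2} and {q4}.
Refine {q0,q5} on symbol 0: members go to different blocks, giving {q0} and {q5}.
No further refinement is possible. Final partition (6 blocks): {q0} | {q1} | {q3} | {q2} | {q4} | {q5}.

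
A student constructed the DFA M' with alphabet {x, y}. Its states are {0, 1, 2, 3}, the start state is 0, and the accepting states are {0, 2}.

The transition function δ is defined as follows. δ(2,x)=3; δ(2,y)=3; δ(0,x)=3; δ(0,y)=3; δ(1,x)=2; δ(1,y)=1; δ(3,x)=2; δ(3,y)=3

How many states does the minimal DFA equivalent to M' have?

States {1} cannot be reached from the start state, so discard them.
Start with accepting vs non-accepting: {0,2} | {3}.
No further refinement is possible. Final partition (2 blocks): {0,2} | {3}.

2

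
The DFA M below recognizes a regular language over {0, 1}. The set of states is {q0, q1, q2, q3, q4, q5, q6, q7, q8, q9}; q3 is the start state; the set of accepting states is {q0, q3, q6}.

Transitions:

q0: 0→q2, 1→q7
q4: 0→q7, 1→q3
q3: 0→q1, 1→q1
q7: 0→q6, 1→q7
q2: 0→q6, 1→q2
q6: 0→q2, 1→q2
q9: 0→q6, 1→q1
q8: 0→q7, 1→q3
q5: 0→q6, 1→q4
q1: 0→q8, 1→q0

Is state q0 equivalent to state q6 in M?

Yes

States {q4,q5,q9} cannot be reached from the start state, so discard them.
Initial partition by acceptance: {q0,q3,q6} | {q1,q2,q7,q8}.
On input 0, block {q1,q2,q7,q8} splits into {q1,q8} and {q2,q7}.
Split {q0,q3,q6} by δ(·,0) → {q0,q6} and {q3}.
Split {q1,q8} by δ(·,0) → {q1} and {q8}.
Stable partition: {q0,q6} | {q1} | {q2,q7} | {q3} | {q8} — 5 equivalence classes.
q0 and q6 lie in the same block of the stable partition, so they are equivalent — no string distinguishes them.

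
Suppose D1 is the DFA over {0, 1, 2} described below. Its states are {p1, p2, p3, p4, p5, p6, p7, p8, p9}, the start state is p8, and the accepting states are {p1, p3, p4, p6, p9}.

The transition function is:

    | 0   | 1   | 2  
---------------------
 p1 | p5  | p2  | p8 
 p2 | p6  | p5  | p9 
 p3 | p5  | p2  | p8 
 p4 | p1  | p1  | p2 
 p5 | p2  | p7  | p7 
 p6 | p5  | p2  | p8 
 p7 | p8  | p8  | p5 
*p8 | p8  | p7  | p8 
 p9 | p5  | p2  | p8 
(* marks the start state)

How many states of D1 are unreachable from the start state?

3

BFS from p8 reaches {p2, p5, p6, p7, p8, p9}; the 3 state(s) p1, p3, p4 are never visited.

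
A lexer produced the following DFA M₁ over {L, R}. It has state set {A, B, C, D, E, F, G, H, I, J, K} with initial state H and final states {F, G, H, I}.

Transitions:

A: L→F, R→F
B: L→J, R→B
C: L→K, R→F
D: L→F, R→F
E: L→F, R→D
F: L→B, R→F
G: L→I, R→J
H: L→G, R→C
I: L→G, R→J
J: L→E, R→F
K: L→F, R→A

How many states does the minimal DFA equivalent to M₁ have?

Start with accepting vs non-accepting: {F,G,H,I} | {A,B,C,D,E,J,K}.
Refine {F,G,H,I} on symbol L: members go to different blocks, giving {G,H,I} and {F}.
Split {A,B,C,D,E,J,K} by δ(·,L) → {A,D,E,K} and {B,C,J}.
On input R, block {A,D,E,K} splits into {A,D} and {E,K}.
On input L, block {B,C,J} splits into {C,J} and {B}.
No further refinement is possible. Final partition (6 blocks): {G,H,I} | {A,D} | {F} | {C,J} | {E,K} | {B}.

6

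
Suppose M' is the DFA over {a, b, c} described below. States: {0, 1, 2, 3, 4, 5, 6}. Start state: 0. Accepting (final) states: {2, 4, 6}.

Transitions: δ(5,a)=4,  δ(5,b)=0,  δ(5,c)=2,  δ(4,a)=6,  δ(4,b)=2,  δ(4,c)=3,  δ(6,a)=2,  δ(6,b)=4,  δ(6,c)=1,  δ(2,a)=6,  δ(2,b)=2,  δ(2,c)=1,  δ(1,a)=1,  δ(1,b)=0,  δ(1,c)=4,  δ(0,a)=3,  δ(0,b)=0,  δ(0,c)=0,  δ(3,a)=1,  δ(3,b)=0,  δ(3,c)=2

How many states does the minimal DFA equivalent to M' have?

States {5} cannot be reached from the start state, so discard them.
Initial partition by acceptance: {2,4,6} | {0,1,3}.
On input c, block {0,1,3} splits into {1,3} and {0}.
No further refinement is possible. Final partition (3 blocks): {2,4,6} | {1,3} | {0}.

3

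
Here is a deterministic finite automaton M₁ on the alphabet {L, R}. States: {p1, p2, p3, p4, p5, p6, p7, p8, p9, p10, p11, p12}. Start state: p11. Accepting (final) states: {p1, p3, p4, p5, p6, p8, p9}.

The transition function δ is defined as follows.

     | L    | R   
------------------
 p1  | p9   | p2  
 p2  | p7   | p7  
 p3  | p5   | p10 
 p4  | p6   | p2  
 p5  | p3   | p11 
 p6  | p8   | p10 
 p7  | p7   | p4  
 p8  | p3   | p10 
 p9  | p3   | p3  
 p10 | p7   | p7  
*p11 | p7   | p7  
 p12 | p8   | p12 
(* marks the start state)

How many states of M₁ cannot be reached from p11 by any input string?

3

No path from p11 leads to p1, p9, p12; the other 9 states are all reachable.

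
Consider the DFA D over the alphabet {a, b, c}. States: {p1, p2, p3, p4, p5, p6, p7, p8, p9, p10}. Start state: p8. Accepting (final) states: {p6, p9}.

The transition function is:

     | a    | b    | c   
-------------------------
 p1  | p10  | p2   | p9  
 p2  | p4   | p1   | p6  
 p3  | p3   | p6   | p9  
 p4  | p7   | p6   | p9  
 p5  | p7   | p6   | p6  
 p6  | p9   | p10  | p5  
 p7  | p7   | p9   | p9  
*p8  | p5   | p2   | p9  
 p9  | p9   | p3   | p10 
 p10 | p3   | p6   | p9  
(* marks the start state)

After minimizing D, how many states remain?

3

Every state is reachable, so we keep all 10.
P0 = {p6,p9} | {p1,p2,p3,p4,p5,p7,p8,p10}.
Refine {p1,p2,p3,p4,p5,p7,p8,p10} on symbol b: members go to different blocks, giving {p3,p4,p5,p7,p10} and {p1,p2,p8}.
The partition is now stable with 3 blocks: {p6,p9} | {p3,p4,p5,p7,p10} | {p1,p2,p8}.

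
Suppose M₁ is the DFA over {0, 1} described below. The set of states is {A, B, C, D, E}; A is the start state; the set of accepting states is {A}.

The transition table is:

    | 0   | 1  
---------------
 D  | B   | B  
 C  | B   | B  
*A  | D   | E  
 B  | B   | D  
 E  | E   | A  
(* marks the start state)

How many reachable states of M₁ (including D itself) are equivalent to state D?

2

Reachable states from the start: {A,B,D,E}. Unreachable: {C} — drop them.
Start with accepting vs non-accepting: {A} | {B,D,E}.
Refine {B,D,E} on symbol 1: members go to different blocks, giving {B,D} and {E}.
No further refinement is possible. Final partition (3 blocks): {A} | {B,D} | {E}.
The equivalence class containing D is {B,D}, of size 2.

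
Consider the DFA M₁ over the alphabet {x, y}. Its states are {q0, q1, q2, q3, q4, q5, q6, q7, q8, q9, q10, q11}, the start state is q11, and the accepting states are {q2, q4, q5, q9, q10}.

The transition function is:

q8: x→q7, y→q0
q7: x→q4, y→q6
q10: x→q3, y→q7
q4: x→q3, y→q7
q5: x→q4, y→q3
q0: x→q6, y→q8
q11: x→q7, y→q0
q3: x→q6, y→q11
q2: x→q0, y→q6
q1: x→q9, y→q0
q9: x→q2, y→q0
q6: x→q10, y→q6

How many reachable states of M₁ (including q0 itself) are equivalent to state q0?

States {q1,q2,q5,q9} cannot be reached from the start state, so discard them.
Initial partition by acceptance: {q4,q10} | {q0,q3,q6,q7,q8,q11}.
Split {q0,q3,q6,q7,q8,q11} by δ(·,x) → {q0,q3,q8,q11} and {q6,q7}.
Stable partition: {q4,q10} | {q0,q3,q8,q11} | {q6,q7} — 3 equivalence classes.
State q0 belongs to the block {q0,q3,q8,q11}, which has 4 states.

4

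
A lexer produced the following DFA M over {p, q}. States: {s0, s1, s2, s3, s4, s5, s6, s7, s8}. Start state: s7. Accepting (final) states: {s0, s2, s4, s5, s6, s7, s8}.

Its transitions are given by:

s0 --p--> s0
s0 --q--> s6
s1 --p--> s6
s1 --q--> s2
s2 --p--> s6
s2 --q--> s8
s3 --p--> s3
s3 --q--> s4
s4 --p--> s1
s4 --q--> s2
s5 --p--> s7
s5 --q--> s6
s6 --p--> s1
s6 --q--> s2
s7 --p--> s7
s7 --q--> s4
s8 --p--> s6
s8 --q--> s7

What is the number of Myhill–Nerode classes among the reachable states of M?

Reachable states from the start: {s1,s2,s4,s6,s7,s8}. Unreachable: {s0,s3,s5} — drop them.
Start with accepting vs non-accepting: {s2,s4,s6,s7,s8} | {s1}.
On input p, block {s2,s4,s6,s7,s8} splits into {s2,s7,s8} and {s4,s6}.
Split {s2,s7,s8} by δ(·,p) → {s2,s8} and {s7}.
On input q, block {s2,s8} splits into {s2} and {s8}.
The partition is now stable with 5 blocks: {s2} | {s1} | {s4,s6} | {s7} | {s8}.

5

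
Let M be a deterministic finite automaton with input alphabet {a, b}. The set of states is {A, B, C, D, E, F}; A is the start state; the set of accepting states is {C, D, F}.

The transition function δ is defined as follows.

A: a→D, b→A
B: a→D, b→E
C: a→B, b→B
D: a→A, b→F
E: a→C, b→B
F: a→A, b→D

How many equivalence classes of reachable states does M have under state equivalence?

States {B,C,E} cannot be reached from the start state, so discard them.
Start with accepting vs non-accepting: {D,F} | {A}.
Stable partition: {D,F} | {A} — 2 equivalence classes.

2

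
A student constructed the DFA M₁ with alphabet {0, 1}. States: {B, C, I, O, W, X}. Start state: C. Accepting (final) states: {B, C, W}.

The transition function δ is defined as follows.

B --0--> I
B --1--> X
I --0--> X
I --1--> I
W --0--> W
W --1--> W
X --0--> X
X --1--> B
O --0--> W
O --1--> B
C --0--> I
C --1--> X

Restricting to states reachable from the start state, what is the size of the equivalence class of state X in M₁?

1

Reachable states from the start: {B,C,I,X}. Unreachable: {O,W} — drop them.
P0 = {B,C} | {I,X}.
Split {I,X} by δ(·,1) → {X} and {I}.
The partition is now stable with 3 blocks: {B,C} | {X} | {I}.
State X belongs to the block {X}, which has 1 states.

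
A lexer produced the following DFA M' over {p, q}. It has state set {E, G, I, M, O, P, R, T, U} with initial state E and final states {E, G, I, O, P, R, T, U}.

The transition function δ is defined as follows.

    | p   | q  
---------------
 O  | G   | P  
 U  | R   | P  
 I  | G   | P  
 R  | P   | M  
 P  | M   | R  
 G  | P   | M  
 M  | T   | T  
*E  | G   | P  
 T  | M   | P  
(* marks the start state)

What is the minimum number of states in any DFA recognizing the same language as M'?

5

States {I,O,U} cannot be reached from the start state, so discard them.
P0 = {E,G,P,R,T} | {M}.
On input p, block {E,G,P,R,T} splits into {E,G,R} and {P,T}.
On input p, block {E,G,R} splits into {G,R} and {E}.
Split {P,T} by δ(·,q) → {T} and {P}.
Stable partition: {G,R} | {M} | {T} | {E} | {P} — 5 equivalence classes.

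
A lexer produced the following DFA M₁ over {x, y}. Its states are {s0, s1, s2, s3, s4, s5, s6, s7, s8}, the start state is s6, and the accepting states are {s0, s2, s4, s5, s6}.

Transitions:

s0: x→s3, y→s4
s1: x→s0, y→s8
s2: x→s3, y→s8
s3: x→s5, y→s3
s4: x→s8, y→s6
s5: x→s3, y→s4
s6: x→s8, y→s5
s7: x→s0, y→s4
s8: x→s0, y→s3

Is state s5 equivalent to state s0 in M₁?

States {s1,s2,s7} cannot be reached from the start state, so discard them.
Start with accepting vs non-accepting: {s0,s4,s5,s6} | {s3,s8}.
Stable partition: {s0,s4,s5,s6} | {s3,s8} — 2 equivalence classes.
s5 and s0 lie in the same block of the stable partition, so they are equivalent — no string distinguishes them.

Yes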